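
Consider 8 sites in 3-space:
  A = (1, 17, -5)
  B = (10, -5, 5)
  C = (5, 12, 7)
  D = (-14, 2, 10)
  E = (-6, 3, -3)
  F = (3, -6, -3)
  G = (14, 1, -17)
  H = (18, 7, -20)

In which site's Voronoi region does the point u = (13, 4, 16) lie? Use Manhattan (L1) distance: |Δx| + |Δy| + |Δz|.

d(u,A) = 12 + 13 + 21 = 46
d(u,B) = 3 + 9 + 11 = 23
d(u,C) = 8 + 8 + 9 = 25
d(u,D) = 27 + 2 + 6 = 35
d(u,E) = 19 + 1 + 19 = 39
d(u,F) = 10 + 10 + 19 = 39
d(u,G) = 1 + 3 + 33 = 37
d(u,H) = 5 + 3 + 36 = 44
The smallest is to B, so u lies in the Voronoi region of B.

B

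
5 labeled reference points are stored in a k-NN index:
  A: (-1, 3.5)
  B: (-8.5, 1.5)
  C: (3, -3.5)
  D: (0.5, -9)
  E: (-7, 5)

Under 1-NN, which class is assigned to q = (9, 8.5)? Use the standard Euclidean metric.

Squared Euclidean distances:
|qA|² = (9−(-1))² + (8.5−3.5)² = 100 + 25 = 125
|qB|² = (9−(-8.5))² + (8.5−1.5)² = 306.25 + 49 = 355.25
|qC|² = (9−3)² + (8.5−(-3.5))² = 36 + 144 = 180
|qD|² = (9−0.5)² + (8.5−(-9))² = 72.25 + 306.25 = 378.5
|qE|² = (9−(-7))² + (8.5−5)² = 256 + 12.25 = 268.25
A is nearest.

A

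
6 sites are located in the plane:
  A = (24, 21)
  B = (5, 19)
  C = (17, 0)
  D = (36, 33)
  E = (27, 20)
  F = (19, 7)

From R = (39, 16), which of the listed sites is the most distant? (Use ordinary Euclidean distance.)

Compare squared distances (the ordering matches that of the actual distances):
|RA|² = (39−24)² + (16−21)² = 225 + 25 = 250
|RB|² = (39−5)² + (16−19)² = 1156 + 9 = 1165
|RC|² = (39−17)² + (16−0)² = 484 + 256 = 740
|RD|² = (39−36)² + (16−33)² = 9 + 289 = 298
|RE|² = (39−27)² + (16−20)² = 144 + 16 = 160
|RF|² = (39−19)² + (16−7)² = 400 + 81 = 481
The largest is to B.

B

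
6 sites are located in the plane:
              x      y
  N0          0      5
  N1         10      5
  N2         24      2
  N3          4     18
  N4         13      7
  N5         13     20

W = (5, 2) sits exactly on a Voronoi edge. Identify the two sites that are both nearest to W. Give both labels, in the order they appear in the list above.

Squared distances from W to each site:
|WN0|² = (5−0)² + (2−5)² = 25 + 9 = 34
|WN1|² = (5−10)² + (2−5)² = 25 + 9 = 34
|WN2|² = (5−24)² + (2−2)² = 361 + 0 = 361
|WN3|² = (5−4)² + (2−18)² = 1 + 256 = 257
|WN4|² = (5−13)² + (2−7)² = 64 + 25 = 89
|WN5|² = (5−13)² + (2−20)² = 64 + 324 = 388
W is equidistant from N0 and N1 (both at squared distance 34), and every other site is strictly farther — so W lies on the N0–N1 Voronoi edge.

N0 and N1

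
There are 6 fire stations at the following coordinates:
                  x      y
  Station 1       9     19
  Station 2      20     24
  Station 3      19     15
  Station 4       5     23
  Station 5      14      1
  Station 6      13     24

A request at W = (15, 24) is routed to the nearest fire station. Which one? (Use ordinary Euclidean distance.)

Station 6

Since √ is increasing, it suffices to compare squared distances:
d²(W, Station 1) = (15−9)² + (24−19)² = 36 + 25 = 61
d²(W, Station 2) = (15−20)² + (24−24)² = 25 + 0 = 25
d²(W, Station 3) = (15−19)² + (24−15)² = 16 + 81 = 97
d²(W, Station 4) = (15−5)² + (24−23)² = 100 + 1 = 101
d²(W, Station 5) = (15−14)² + (24−1)² = 1 + 529 = 530
d²(W, Station 6) = (15−13)² + (24−24)² = 4 + 0 = 4
The smallest is to Station 6, so W lies in the Voronoi region of Station 6.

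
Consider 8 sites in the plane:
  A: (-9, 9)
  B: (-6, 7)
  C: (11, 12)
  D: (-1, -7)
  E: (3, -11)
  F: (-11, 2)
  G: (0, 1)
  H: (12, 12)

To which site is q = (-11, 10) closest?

A

Since √ is increasing, it suffices to compare squared distances:
|qA|² = (-11−(-9))² + (10−9)² = 4 + 1 = 5
|qB|² = (-11−(-6))² + (10−7)² = 25 + 9 = 34
|qC|² = (-11−11)² + (10−12)² = 484 + 4 = 488
|qD|² = (-11−(-1))² + (10−(-7))² = 100 + 289 = 389
|qE|² = (-11−3)² + (10−(-11))² = 196 + 441 = 637
|qF|² = (-11−(-11))² + (10−2)² = 0 + 64 = 64
|qG|² = (-11−0)² + (10−1)² = 121 + 81 = 202
|qH|² = (-11−12)² + (10−12)² = 529 + 4 = 533
A is nearest.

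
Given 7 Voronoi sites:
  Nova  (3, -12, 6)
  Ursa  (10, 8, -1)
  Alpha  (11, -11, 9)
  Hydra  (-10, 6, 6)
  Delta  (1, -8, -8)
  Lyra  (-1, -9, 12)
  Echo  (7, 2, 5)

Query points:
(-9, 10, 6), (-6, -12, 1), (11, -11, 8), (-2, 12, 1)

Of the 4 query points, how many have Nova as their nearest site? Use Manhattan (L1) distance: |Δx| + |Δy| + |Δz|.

1

(-9, 10, 6) — d to each: Nova:34, Ursa:28, Alpha:44, Hydra:5, Delta:42, Lyra:33, Echo:25 → nearest is Hydra
(-6, -12, 1) — d to each: Nova:14, Ursa:38, Alpha:26, Hydra:27, Delta:20, Lyra:19, Echo:31 → nearest is Nova
(11, -11, 8) — d to each: Nova:11, Ursa:29, Alpha:1, Hydra:40, Delta:29, Lyra:18, Echo:20 → nearest is Alpha
(-2, 12, 1) — d to each: Nova:34, Ursa:18, Alpha:44, Hydra:19, Delta:32, Lyra:33, Echo:23 → nearest is Ursa
1 of the 4 points has Nova as nearest.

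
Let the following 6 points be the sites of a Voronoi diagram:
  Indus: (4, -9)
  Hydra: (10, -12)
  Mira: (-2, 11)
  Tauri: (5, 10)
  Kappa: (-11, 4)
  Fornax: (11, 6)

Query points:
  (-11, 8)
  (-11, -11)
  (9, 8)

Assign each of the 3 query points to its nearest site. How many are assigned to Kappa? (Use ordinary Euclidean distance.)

2

(-11, 8) — d² to each: Indus:514, Hydra:841, Mira:90, Tauri:260, Kappa:16, Fornax:488 → nearest is Kappa
(-11, -11) — d² to each: Indus:229, Hydra:442, Mira:565, Tauri:697, Kappa:225, Fornax:773 → nearest is Kappa
(9, 8) — d² to each: Indus:314, Hydra:401, Mira:130, Tauri:20, Kappa:416, Fornax:8 → nearest is Fornax
2 of the 3 points have Kappa as nearest.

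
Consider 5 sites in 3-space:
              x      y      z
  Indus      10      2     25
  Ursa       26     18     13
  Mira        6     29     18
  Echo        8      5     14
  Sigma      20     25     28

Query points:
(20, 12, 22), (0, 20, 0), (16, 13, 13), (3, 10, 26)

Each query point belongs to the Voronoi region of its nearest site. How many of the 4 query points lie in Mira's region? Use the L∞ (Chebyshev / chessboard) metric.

(20, 12, 22) — d to each: Indus:10, Ursa:9, Mira:17, Echo:12, Sigma:13 → nearest is Ursa
(0, 20, 0) — d to each: Indus:25, Ursa:26, Mira:18, Echo:15, Sigma:28 → nearest is Echo
(16, 13, 13) — d to each: Indus:12, Ursa:10, Mira:16, Echo:8, Sigma:15 → nearest is Echo
(3, 10, 26) — d to each: Indus:8, Ursa:23, Mira:19, Echo:12, Sigma:17 → nearest is Indus
0 of the 4 points have Mira as nearest.

0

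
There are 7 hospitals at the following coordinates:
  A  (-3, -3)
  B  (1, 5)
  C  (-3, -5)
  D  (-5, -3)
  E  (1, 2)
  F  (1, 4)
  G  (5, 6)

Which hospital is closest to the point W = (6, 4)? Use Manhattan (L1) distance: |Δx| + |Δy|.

G

d(W,A) = |6−(-3)| + |4−(-3)| = 9 + 7 = 16
d(W,B) = |6−1| + |4−5| = 5 + 1 = 6
d(W,C) = |6−(-3)| + |4−(-5)| = 9 + 9 = 18
d(W,D) = |6−(-5)| + |4−(-3)| = 11 + 7 = 18
d(W,E) = |6−1| + |4−2| = 5 + 2 = 7
d(W,F) = |6−1| + |4−4| = 5 + 0 = 5
d(W,G) = |6−5| + |4−6| = 1 + 2 = 3
Minimum is at G.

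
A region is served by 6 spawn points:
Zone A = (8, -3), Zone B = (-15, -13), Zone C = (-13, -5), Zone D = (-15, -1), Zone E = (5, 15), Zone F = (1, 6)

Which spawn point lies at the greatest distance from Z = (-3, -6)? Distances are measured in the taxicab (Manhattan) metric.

Zone E

d(Z, Zone A) = |-3−8| + |-6−(-3)| = 11 + 3 = 14
d(Z, Zone B) = |-3−(-15)| + |-6−(-13)| = 12 + 7 = 19
d(Z, Zone C) = |-3−(-13)| + |-6−(-5)| = 10 + 1 = 11
d(Z, Zone D) = |-3−(-15)| + |-6−(-1)| = 12 + 5 = 17
d(Z, Zone E) = |-3−5| + |-6−15| = 8 + 21 = 29
d(Z, Zone F) = |-3−1| + |-6−6| = 4 + 12 = 16
The largest is to Zone E.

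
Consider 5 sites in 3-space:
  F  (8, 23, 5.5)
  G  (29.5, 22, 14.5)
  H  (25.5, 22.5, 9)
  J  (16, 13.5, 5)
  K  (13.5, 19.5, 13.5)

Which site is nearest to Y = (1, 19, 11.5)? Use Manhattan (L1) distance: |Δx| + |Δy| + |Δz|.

K

d(Y,F) = |1−8| + |19−23| + |11.5−5.5| = 7 + 4 + 6 = 17
d(Y,G) = |1−29.5| + |19−22| + |11.5−14.5| = 28.5 + 3 + 3 = 34.5
d(Y,H) = |1−25.5| + |19−22.5| + |11.5−9| = 24.5 + 3.5 + 2.5 = 30.5
d(Y,J) = |1−16| + |19−13.5| + |11.5−5| = 15 + 5.5 + 6.5 = 27
d(Y,K) = |1−13.5| + |19−19.5| + |11.5−13.5| = 12.5 + 0.5 + 2 = 15
The smallest is to K, so Y lies in the Voronoi region of K.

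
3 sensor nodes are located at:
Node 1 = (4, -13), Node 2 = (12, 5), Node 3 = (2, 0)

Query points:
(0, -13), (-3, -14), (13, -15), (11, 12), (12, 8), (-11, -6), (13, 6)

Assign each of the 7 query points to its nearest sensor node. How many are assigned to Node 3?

1

(0, -13) — d² to each: Node 1:16, Node 2:468, Node 3:173 → nearest is Node 1
(-3, -14) — d² to each: Node 1:50, Node 2:586, Node 3:221 → nearest is Node 1
(13, -15) — d² to each: Node 1:85, Node 2:401, Node 3:346 → nearest is Node 1
(11, 12) — d² to each: Node 1:674, Node 2:50, Node 3:225 → nearest is Node 2
(12, 8) — d² to each: Node 1:505, Node 2:9, Node 3:164 → nearest is Node 2
(-11, -6) — d² to each: Node 1:274, Node 2:650, Node 3:205 → nearest is Node 3
(13, 6) — d² to each: Node 1:442, Node 2:2, Node 3:157 → nearest is Node 2
1 of the 7 points has Node 3 as nearest.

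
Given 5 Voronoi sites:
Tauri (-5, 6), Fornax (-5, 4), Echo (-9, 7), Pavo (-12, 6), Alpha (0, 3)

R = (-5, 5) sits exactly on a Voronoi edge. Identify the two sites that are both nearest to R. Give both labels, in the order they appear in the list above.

Squared distances from R to each site:
d²(R, Tauri) = (-5−(-5))² + (5−6)² = 0 + 1 = 1
d²(R, Fornax) = (-5−(-5))² + (5−4)² = 0 + 1 = 1
d²(R, Echo) = (-5−(-9))² + (5−7)² = 16 + 4 = 20
d²(R, Pavo) = (-5−(-12))² + (5−6)² = 49 + 1 = 50
d²(R, Alpha) = (-5−0)² + (5−3)² = 25 + 4 = 29
R is equidistant from Tauri and Fornax (both at squared distance 1), and every other site is strictly farther — so R lies on the Tauri–Fornax Voronoi edge.

Tauri and Fornax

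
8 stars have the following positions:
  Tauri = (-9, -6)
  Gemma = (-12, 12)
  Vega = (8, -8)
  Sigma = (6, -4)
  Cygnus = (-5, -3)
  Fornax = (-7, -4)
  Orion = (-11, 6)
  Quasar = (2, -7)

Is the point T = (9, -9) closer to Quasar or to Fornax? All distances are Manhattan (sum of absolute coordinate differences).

d(T, Quasar) = |9−2| + |-9−(-7)| = 7 + 2 = 9
d(T, Fornax) = |9−(-7)| + |-9−(-4)| = 16 + 5 = 21
9 < 21, so Quasar is closer.

Quasar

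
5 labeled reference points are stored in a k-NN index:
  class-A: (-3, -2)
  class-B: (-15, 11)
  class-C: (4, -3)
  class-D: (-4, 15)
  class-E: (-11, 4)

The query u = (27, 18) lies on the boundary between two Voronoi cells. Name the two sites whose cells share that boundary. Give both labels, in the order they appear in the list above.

class-C and class-D

Squared distances from u to each site:
d²(u, class-A) = (27−(-3))² + (18−(-2))² = 900 + 400 = 1300
d²(u, class-B) = (27−(-15))² + (18−11)² = 1764 + 49 = 1813
d²(u, class-C) = (27−4)² + (18−(-3))² = 529 + 441 = 970
d²(u, class-D) = (27−(-4))² + (18−15)² = 961 + 9 = 970
d²(u, class-E) = (27−(-11))² + (18−4)² = 1444 + 196 = 1640
u is equidistant from class-C and class-D (both at squared distance 970), and every other site is strictly farther — so u lies on the class-C–class-D Voronoi edge.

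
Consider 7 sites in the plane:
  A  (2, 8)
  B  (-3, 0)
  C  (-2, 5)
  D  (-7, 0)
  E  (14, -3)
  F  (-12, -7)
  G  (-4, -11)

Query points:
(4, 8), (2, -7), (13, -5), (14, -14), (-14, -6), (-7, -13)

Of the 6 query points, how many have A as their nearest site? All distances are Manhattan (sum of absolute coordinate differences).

(4, 8) — d to each: A:2, B:15, C:9, D:19, E:21, F:31, G:27 → nearest is A
(2, -7) — d to each: A:15, B:12, C:16, D:16, E:16, F:14, G:10 → nearest is G
(13, -5) — d to each: A:24, B:21, C:25, D:25, E:3, F:27, G:23 → nearest is E
(14, -14) — d to each: A:34, B:31, C:35, D:35, E:11, F:33, G:21 → nearest is E
(-14, -6) — d to each: A:30, B:17, C:23, D:13, E:31, F:3, G:15 → nearest is F
(-7, -13) — d to each: A:30, B:17, C:23, D:13, E:31, F:11, G:5 → nearest is G
1 of the 6 points has A as nearest.

1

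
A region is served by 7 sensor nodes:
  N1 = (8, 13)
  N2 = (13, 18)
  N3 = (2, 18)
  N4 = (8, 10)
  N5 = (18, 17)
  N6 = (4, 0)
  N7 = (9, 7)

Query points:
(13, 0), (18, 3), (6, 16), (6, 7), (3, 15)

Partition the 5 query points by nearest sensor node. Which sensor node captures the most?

N7

(13, 0) — d² to each: N1:194, N2:324, N3:445, N4:125, N5:314, N6:81, N7:65 → nearest is N7
(18, 3) — d² to each: N1:200, N2:250, N3:481, N4:149, N5:196, N6:205, N7:97 → nearest is N7
(6, 16) — d² to each: N1:13, N2:53, N3:20, N4:40, N5:145, N6:260, N7:90 → nearest is N1
(6, 7) — d² to each: N1:40, N2:170, N3:137, N4:13, N5:244, N6:53, N7:9 → nearest is N7
(3, 15) — d² to each: N1:29, N2:109, N3:10, N4:50, N5:229, N6:226, N7:100 → nearest is N3
Tally — N1:1, N3:1, N7:3. N7 captures the most (3).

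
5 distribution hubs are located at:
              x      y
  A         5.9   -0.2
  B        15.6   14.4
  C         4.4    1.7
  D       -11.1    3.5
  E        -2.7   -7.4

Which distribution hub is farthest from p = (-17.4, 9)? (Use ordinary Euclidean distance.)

B

Compare squared distances (the ordering matches that of the actual distances):
|pA|² = 542.89 + 84.64 = 627.53
|pB|² = 1089 + 29.16 = 1118.16
|pC|² = 475.24 + 53.29 = 528.53
|pD|² = 39.69 + 30.25 = 69.94
|pE|² = 216.09 + 268.96 = 485.05
The largest is to B.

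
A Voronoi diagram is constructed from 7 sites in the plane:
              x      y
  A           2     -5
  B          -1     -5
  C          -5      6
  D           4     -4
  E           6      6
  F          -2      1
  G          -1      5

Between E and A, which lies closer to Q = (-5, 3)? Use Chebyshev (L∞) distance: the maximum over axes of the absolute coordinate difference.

A

d(Q,E) = max(11, 3) = 11
d(Q,A) = max(7, 8) = 8
11 > 8, so A is closer.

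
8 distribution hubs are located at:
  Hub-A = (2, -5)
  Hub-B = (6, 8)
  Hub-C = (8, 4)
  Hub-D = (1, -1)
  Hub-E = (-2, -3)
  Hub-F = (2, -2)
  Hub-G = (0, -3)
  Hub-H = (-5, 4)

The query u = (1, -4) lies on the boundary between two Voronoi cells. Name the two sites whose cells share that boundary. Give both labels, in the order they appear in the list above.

Squared distances from u to each site:
d²(u, Hub-A) = (1−2)² + (-4−(-5))² = 1 + 1 = 2
d²(u, Hub-B) = (1−6)² + (-4−8)² = 25 + 144 = 169
d²(u, Hub-C) = (1−8)² + (-4−4)² = 49 + 64 = 113
d²(u, Hub-D) = (1−1)² + (-4−(-1))² = 0 + 9 = 9
d²(u, Hub-E) = (1−(-2))² + (-4−(-3))² = 9 + 1 = 10
d²(u, Hub-F) = (1−2)² + (-4−(-2))² = 1 + 4 = 5
d²(u, Hub-G) = (1−0)² + (-4−(-3))² = 1 + 1 = 2
d²(u, Hub-H) = (1−(-5))² + (-4−4)² = 36 + 64 = 100
u is equidistant from Hub-A and Hub-G (both at squared distance 2), and every other site is strictly farther — so u lies on the Hub-A–Hub-G Voronoi edge.

Hub-A and Hub-G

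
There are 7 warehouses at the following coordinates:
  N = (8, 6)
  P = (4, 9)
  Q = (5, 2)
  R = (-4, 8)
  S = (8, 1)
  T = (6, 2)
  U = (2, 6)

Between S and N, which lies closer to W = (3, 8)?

Compare squared distances:
|WS|² = (3−8)² + (8−1)² = 25 + 49 = 74
|WN|² = (3−8)² + (8−6)² = 25 + 4 = 29
74 > 29, so N is closer.

N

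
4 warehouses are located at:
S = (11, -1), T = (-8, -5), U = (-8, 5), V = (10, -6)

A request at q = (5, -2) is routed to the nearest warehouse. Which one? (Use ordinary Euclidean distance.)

S

Compare squared distances (the ordering matches that of the actual distances):
|qS|² = (5−11)² + (-2−(-1))² = 36 + 1 = 37
|qT|² = (5−(-8))² + (-2−(-5))² = 169 + 9 = 178
|qU|² = (5−(-8))² + (-2−5)² = 169 + 49 = 218
|qV|² = (5−10)² + (-2−(-6))² = 25 + 16 = 41
Minimum is at S.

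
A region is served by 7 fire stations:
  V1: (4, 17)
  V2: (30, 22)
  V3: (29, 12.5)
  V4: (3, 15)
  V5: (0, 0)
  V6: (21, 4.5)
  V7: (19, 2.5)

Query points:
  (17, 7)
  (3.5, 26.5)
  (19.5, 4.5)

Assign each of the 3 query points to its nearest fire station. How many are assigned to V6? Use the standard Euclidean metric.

2

(17, 7) — d² to each: V1:269, V2:394, V3:174.25, V4:260, V5:338, V6:22.25, V7:24.25 → nearest is V6
(3.5, 26.5) — d² to each: V1:90.5, V2:722.5, V3:846.25, V4:132.5, V5:714.5, V6:790.25, V7:816.25 → nearest is V1
(19.5, 4.5) — d² to each: V1:396.5, V2:416.5, V3:154.25, V4:382.5, V5:400.5, V6:2.25, V7:4.25 → nearest is V6
2 of the 3 points have V6 as nearest.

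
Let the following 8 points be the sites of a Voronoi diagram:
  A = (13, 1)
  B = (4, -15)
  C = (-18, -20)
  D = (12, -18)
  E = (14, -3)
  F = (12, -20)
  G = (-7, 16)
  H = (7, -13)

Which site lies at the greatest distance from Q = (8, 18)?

C

Squared Euclidean distances:
|QA|² = 25 + 289 = 314
|QB|² = 16 + 1089 = 1105
|QC|² = 676 + 1444 = 2120
|QD|² = 16 + 1296 = 1312
|QE|² = 36 + 441 = 477
|QF|² = 16 + 1444 = 1460
|QG|² = 225 + 4 = 229
|QH|² = 1 + 961 = 962
The largest is to C.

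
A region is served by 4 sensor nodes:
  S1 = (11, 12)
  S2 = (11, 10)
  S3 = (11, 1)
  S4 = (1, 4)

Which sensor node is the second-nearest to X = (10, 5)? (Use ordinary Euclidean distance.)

S2

Compare squared distances (the ordering matches that of the actual distances):
|XS1|² = 1 + 49 = 50
|XS2|² = 1 + 25 = 26
|XS3|² = 1 + 16 = 17
|XS4|² = 81 + 1 = 82
Sorted ascending: S3, S2, S1, … — the second-nearest is S2.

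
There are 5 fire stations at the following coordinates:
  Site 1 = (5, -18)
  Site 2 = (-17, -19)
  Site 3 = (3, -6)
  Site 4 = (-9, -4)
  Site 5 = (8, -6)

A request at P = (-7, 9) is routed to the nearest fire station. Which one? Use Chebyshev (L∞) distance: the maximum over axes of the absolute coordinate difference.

d(P, Site 1) = max(12, 27) = 27
d(P, Site 2) = max(10, 28) = 28
d(P, Site 3) = max(10, 15) = 15
d(P, Site 4) = max(2, 13) = 13
d(P, Site 5) = max(15, 15) = 15
The smallest is to Site 4, so P lies in the Voronoi region of Site 4.

Site 4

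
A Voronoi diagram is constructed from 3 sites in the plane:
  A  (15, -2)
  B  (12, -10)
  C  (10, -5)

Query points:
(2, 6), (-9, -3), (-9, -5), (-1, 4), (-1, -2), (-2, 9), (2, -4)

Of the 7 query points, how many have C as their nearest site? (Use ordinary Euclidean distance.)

(2, 6) — d² to each: A:233, B:356, C:185 → nearest is C
(-9, -3) — d² to each: A:577, B:490, C:365 → nearest is C
(-9, -5) — d² to each: A:585, B:466, C:361 → nearest is C
(-1, 4) — d² to each: A:292, B:365, C:202 → nearest is C
(-1, -2) — d² to each: A:256, B:233, C:130 → nearest is C
(-2, 9) — d² to each: A:410, B:557, C:340 → nearest is C
(2, -4) — d² to each: A:173, B:136, C:65 → nearest is C
7 of the 7 points have C as nearest.

7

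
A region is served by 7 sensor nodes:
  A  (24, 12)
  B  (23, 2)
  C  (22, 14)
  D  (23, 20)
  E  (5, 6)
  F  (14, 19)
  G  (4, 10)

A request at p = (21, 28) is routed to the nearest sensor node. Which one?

D

Compare squared distances (the ordering matches that of the actual distances):
|pA|² = (21−24)² + (28−12)² = 9 + 256 = 265
|pB|² = (21−23)² + (28−2)² = 4 + 676 = 680
|pC|² = (21−22)² + (28−14)² = 1 + 196 = 197
|pD|² = (21−23)² + (28−20)² = 4 + 64 = 68
|pE|² = (21−5)² + (28−6)² = 256 + 484 = 740
|pF|² = (21−14)² + (28−19)² = 49 + 81 = 130
|pG|² = (21−4)² + (28−10)² = 289 + 324 = 613
The smallest is to D, so p lies in the Voronoi region of D.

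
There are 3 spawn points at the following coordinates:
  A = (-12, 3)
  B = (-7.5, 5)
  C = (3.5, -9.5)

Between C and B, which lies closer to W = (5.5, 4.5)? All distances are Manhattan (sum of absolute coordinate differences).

d(W,C) = |5.5−3.5| + |4.5−(-9.5)| = 2 + 14 = 16
d(W,B) = |5.5−(-7.5)| + |4.5−5| = 13 + 0.5 = 13.5
16 > 13.5, so B is closer.

B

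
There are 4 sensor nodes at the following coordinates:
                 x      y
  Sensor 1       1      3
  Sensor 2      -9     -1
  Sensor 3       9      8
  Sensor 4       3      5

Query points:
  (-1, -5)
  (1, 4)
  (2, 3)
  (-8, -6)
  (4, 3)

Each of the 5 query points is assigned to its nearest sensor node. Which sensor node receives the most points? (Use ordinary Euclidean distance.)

(-1, -5) — d² to each: Sensor 1:68, Sensor 2:80, Sensor 3:269, Sensor 4:116 → nearest is Sensor 1
(1, 4) — d² to each: Sensor 1:1, Sensor 2:125, Sensor 3:80, Sensor 4:5 → nearest is Sensor 1
(2, 3) — d² to each: Sensor 1:1, Sensor 2:137, Sensor 3:74, Sensor 4:5 → nearest is Sensor 1
(-8, -6) — d² to each: Sensor 1:162, Sensor 2:26, Sensor 3:485, Sensor 4:242 → nearest is Sensor 2
(4, 3) — d² to each: Sensor 1:9, Sensor 2:185, Sensor 3:50, Sensor 4:5 → nearest is Sensor 4
Tally — Sensor 1:3, Sensor 2:1, Sensor 4:1. Sensor 1 captures the most (3).

Sensor 1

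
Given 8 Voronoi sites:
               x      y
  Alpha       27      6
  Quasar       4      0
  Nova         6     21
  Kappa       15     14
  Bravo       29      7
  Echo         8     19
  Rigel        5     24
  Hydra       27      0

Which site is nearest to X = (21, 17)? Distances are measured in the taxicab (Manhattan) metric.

Kappa

d(X, Alpha) = 6 + 11 = 17
d(X, Quasar) = 17 + 17 = 34
d(X, Nova) = 15 + 4 = 19
d(X, Kappa) = 6 + 3 = 9
d(X, Bravo) = 8 + 10 = 18
d(X, Echo) = 13 + 2 = 15
d(X, Rigel) = 16 + 7 = 23
d(X, Hydra) = 6 + 17 = 23
Minimum is at Kappa.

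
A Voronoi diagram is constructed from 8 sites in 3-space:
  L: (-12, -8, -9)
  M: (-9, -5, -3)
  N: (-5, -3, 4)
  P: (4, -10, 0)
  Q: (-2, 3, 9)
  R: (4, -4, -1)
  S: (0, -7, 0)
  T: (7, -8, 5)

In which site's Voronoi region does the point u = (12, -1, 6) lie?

Squared Euclidean distances:
|uL|² = (12−(-12))² + (-1−(-8))² + (6−(-9))² = 576 + 49 + 225 = 850
|uM|² = (12−(-9))² + (-1−(-5))² + (6−(-3))² = 441 + 16 + 81 = 538
|uN|² = (12−(-5))² + (-1−(-3))² + (6−4)² = 289 + 4 + 4 = 297
|uP|² = (12−4)² + (-1−(-10))² + (6−0)² = 64 + 81 + 36 = 181
|uQ|² = (12−(-2))² + (-1−3)² + (6−9)² = 196 + 16 + 9 = 221
|uR|² = (12−4)² + (-1−(-4))² + (6−(-1))² = 64 + 9 + 49 = 122
|uS|² = (12−0)² + (-1−(-7))² + (6−0)² = 144 + 36 + 36 = 216
|uT|² = (12−7)² + (-1−(-8))² + (6−5)² = 25 + 49 + 1 = 75
T is nearest.

T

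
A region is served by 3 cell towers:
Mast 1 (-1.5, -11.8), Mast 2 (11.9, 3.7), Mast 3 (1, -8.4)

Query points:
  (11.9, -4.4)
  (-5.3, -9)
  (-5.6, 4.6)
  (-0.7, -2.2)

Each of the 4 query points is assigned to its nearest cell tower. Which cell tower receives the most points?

Mast 3

(11.9, -4.4) — d² to each: Mast 1:234.32, Mast 2:65.61, Mast 3:134.81 → nearest is Mast 2
(-5.3, -9) — d² to each: Mast 1:22.28, Mast 2:457.13, Mast 3:40.05 → nearest is Mast 1
(-5.6, 4.6) — d² to each: Mast 1:285.77, Mast 2:307.06, Mast 3:212.56 → nearest is Mast 3
(-0.7, -2.2) — d² to each: Mast 1:92.8, Mast 2:193.57, Mast 3:41.33 → nearest is Mast 3
Tally — Mast 1:1, Mast 2:1, Mast 3:2. Mast 3 captures the most (2).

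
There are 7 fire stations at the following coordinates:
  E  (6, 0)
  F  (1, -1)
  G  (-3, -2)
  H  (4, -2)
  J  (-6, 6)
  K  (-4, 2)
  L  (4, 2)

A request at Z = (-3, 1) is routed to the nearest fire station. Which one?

K

Compare squared distances (the ordering matches that of the actual distances):
|ZE|² = (-3−6)² + (1−0)² = 81 + 1 = 82
|ZF|² = (-3−1)² + (1−(-1))² = 16 + 4 = 20
|ZG|² = (-3−(-3))² + (1−(-2))² = 0 + 9 = 9
|ZH|² = (-3−4)² + (1−(-2))² = 49 + 9 = 58
|ZJ|² = (-3−(-6))² + (1−6)² = 9 + 25 = 34
|ZK|² = (-3−(-4))² + (1−2)² = 1 + 1 = 2
|ZL|² = (-3−4)² + (1−2)² = 49 + 1 = 50
The smallest is to K, so Z lies in the Voronoi region of K.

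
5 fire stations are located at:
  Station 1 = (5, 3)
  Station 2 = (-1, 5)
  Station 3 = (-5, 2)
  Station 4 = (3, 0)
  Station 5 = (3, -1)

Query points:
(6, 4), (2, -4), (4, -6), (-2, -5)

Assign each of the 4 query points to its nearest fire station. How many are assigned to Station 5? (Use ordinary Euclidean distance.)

3

(6, 4) — d² to each: Station 1:2, Station 2:50, Station 3:125, Station 4:25, Station 5:34 → nearest is Station 1
(2, -4) — d² to each: Station 1:58, Station 2:90, Station 3:85, Station 4:17, Station 5:10 → nearest is Station 5
(4, -6) — d² to each: Station 1:82, Station 2:146, Station 3:145, Station 4:37, Station 5:26 → nearest is Station 5
(-2, -5) — d² to each: Station 1:113, Station 2:101, Station 3:58, Station 4:50, Station 5:41 → nearest is Station 5
3 of the 4 points have Station 5 as nearest.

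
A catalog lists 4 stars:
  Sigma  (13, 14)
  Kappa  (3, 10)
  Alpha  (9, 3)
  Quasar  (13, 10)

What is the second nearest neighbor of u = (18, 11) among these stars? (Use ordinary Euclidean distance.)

Sigma

Since √ is increasing, it suffices to compare squared distances:
d²(u, Sigma) = (18−13)² + (11−14)² = 25 + 9 = 34
d²(u, Kappa) = (18−3)² + (11−10)² = 225 + 1 = 226
d²(u, Alpha) = (18−9)² + (11−3)² = 81 + 64 = 145
d²(u, Quasar) = (18−13)² + (11−10)² = 25 + 1 = 26
Sorted ascending: Quasar, Sigma, Alpha, … — the second-nearest is Sigma.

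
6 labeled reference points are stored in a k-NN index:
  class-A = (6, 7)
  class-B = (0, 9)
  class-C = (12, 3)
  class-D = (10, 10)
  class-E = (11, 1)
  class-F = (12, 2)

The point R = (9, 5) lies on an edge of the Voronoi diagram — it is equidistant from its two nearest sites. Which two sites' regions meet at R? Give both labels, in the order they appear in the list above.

Squared distances from R to each site:
d²(R, class-A) = (9−6)² + (5−7)² = 9 + 4 = 13
d²(R, class-B) = (9−0)² + (5−9)² = 81 + 16 = 97
d²(R, class-C) = (9−12)² + (5−3)² = 9 + 4 = 13
d²(R, class-D) = (9−10)² + (5−10)² = 1 + 25 = 26
d²(R, class-E) = (9−11)² + (5−1)² = 4 + 16 = 20
d²(R, class-F) = (9−12)² + (5−2)² = 9 + 9 = 18
R is equidistant from class-A and class-C (both at squared distance 13), and every other site is strictly farther — so R lies on the class-A–class-C Voronoi edge.

class-A and class-C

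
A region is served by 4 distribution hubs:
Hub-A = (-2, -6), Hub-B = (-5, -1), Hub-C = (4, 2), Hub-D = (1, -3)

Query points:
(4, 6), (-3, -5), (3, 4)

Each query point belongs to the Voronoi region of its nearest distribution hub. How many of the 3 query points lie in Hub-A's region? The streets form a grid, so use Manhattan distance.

(4, 6) — d to each: Hub-A:18, Hub-B:16, Hub-C:4, Hub-D:12 → nearest is Hub-C
(-3, -5) — d to each: Hub-A:2, Hub-B:6, Hub-C:14, Hub-D:6 → nearest is Hub-A
(3, 4) — d to each: Hub-A:15, Hub-B:13, Hub-C:3, Hub-D:9 → nearest is Hub-C
1 of the 3 points has Hub-A as nearest.

1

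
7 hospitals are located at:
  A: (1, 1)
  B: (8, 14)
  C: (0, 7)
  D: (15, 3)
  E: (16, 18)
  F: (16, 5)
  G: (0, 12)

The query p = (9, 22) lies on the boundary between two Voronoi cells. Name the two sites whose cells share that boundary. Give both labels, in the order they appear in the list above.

Squared distances from p to each site:
|pA|² = (9−1)² + (22−1)² = 64 + 441 = 505
|pB|² = (9−8)² + (22−14)² = 1 + 64 = 65
|pC|² = (9−0)² + (22−7)² = 81 + 225 = 306
|pD|² = (9−15)² + (22−3)² = 36 + 361 = 397
|pE|² = (9−16)² + (22−18)² = 49 + 16 = 65
|pF|² = (9−16)² + (22−5)² = 49 + 289 = 338
|pG|² = (9−0)² + (22−12)² = 81 + 100 = 181
p is equidistant from B and E (both at squared distance 65), and every other site is strictly farther — so p lies on the B–E Voronoi edge.

B and E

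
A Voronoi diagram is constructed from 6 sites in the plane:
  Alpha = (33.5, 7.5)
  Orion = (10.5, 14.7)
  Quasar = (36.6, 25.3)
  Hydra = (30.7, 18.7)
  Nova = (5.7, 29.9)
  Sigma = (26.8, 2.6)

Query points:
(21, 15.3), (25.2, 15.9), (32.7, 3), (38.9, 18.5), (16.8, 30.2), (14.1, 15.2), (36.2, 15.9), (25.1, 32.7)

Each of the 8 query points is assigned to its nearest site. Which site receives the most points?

(21, 15.3) — d² to each: Alpha:217.09, Orion:110.61, Quasar:343.36, Hydra:105.65, Nova:447.25, Sigma:194.93 → nearest is Hydra
(25.2, 15.9) — d² to each: Alpha:139.45, Orion:217.53, Quasar:218.32, Hydra:38.09, Nova:576.25, Sigma:179.45 → nearest is Hydra
(32.7, 3) — d² to each: Alpha:20.89, Orion:629.73, Quasar:512.5, Hydra:250.49, Nova:1452.61, Sigma:34.97 → nearest is Alpha
(38.9, 18.5) — d² to each: Alpha:150.16, Orion:821, Quasar:51.53, Hydra:67.28, Nova:1232.2, Sigma:399.22 → nearest is Quasar
(16.8, 30.2) — d² to each: Alpha:794.18, Orion:279.94, Quasar:416.05, Hydra:325.46, Nova:123.3, Sigma:861.76 → nearest is Nova
(14.1, 15.2) — d² to each: Alpha:435.65, Orion:13.21, Quasar:608.26, Hydra:287.81, Nova:286.65, Sigma:320.05 → nearest is Orion
(36.2, 15.9) — d² to each: Alpha:77.85, Orion:661.93, Quasar:88.52, Hydra:38.09, Nova:1126.25, Sigma:265.25 → nearest is Hydra
(25.1, 32.7) — d² to each: Alpha:705.6, Orion:537.16, Quasar:187.01, Hydra:227.36, Nova:384.2, Sigma:908.9 → nearest is Quasar
Tally — Alpha:1, Orion:1, Quasar:2, Hydra:3, Nova:1. Hydra captures the most (3).

Hydra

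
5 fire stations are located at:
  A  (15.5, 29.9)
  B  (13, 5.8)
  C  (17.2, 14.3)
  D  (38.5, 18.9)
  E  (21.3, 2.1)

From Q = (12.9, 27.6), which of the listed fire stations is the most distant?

D

Squared Euclidean distances:
|QA|² = 6.76 + 5.29 = 12.05
|QB|² = 0.01 + 475.24 = 475.25
|QC|² = 18.49 + 176.89 = 195.38
|QD|² = 655.36 + 75.69 = 731.05
|QE|² = 70.56 + 650.25 = 720.81
The largest is to D.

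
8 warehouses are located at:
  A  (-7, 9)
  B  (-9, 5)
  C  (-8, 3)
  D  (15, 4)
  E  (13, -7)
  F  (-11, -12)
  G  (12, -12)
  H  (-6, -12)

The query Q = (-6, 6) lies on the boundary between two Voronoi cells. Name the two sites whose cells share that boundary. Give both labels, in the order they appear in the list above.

Squared distances from Q to each site:
|QA|² = 1 + 9 = 10
|QB|² = 9 + 1 = 10
|QC|² = 4 + 9 = 13
|QD|² = 441 + 4 = 445
|QE|² = 361 + 169 = 530
|QF|² = 25 + 324 = 349
|QG|² = 324 + 324 = 648
|QH|² = 0 + 324 = 324
Q is equidistant from A and B (both at squared distance 10), and every other site is strictly farther — so Q lies on the A–B Voronoi edge.

A and B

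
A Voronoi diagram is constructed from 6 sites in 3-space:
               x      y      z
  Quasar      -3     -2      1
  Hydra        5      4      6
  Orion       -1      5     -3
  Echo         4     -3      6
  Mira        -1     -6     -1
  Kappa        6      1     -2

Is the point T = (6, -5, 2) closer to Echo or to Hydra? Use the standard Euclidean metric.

Echo

Compare squared distances:
d²(T, Echo) = (6−4)² + (-5−(-3))² + (2−6)² = 4 + 4 + 16 = 24
d²(T, Hydra) = (6−5)² + (-5−4)² + (2−6)² = 1 + 81 + 16 = 98
24 < 98, so Echo is closer.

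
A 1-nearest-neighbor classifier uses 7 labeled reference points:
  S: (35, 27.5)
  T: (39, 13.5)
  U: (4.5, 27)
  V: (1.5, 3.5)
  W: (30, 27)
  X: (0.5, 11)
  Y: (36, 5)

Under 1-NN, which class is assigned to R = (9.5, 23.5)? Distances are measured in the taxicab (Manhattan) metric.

d(R,S) = |9.5−35| + |23.5−27.5| = 25.5 + 4 = 29.5
d(R,T) = |9.5−39| + |23.5−13.5| = 29.5 + 10 = 39.5
d(R,U) = |9.5−4.5| + |23.5−27| = 5 + 3.5 = 8.5
d(R,V) = |9.5−1.5| + |23.5−3.5| = 8 + 20 = 28
d(R,W) = |9.5−30| + |23.5−27| = 20.5 + 3.5 = 24
d(R,X) = |9.5−0.5| + |23.5−11| = 9 + 12.5 = 21.5
d(R,Y) = |9.5−36| + |23.5−5| = 26.5 + 18.5 = 45
U is nearest.

U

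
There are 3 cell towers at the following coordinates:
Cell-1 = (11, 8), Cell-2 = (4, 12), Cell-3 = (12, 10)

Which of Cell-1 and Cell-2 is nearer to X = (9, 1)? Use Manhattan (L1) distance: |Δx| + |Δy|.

Cell-1

d(X, Cell-1) = |9−11| + |1−8| = 2 + 7 = 9
d(X, Cell-2) = |9−4| + |1−12| = 5 + 11 = 16
9 < 16, so Cell-1 is closer.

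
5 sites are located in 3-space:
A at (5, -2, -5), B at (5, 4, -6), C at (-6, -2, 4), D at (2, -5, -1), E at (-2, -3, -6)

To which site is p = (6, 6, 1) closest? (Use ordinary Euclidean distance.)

B

Since √ is increasing, it suffices to compare squared distances:
|pA|² = (6−5)² + (6−(-2))² + (1−(-5))² = 1 + 64 + 36 = 101
|pB|² = (6−5)² + (6−4)² + (1−(-6))² = 1 + 4 + 49 = 54
|pC|² = (6−(-6))² + (6−(-2))² + (1−4)² = 144 + 64 + 9 = 217
|pD|² = (6−2)² + (6−(-5))² + (1−(-1))² = 16 + 121 + 4 = 141
|pE|² = (6−(-2))² + (6−(-3))² + (1−(-6))² = 64 + 81 + 49 = 194
B is nearest.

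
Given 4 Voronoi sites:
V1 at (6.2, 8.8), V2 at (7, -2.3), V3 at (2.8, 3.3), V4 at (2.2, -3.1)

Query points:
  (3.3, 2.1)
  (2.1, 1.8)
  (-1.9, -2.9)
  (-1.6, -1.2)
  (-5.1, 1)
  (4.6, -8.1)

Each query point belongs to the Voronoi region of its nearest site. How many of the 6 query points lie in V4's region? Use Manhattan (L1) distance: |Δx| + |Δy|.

3

(3.3, 2.1) — d to each: V1:9.6, V2:8.1, V3:1.7, V4:6.3 → nearest is V3
(2.1, 1.8) — d to each: V1:11.1, V2:9, V3:2.2, V4:5 → nearest is V3
(-1.9, -2.9) — d to each: V1:19.8, V2:9.5, V3:10.9, V4:4.3 → nearest is V4
(-1.6, -1.2) — d to each: V1:17.8, V2:9.7, V3:8.9, V4:5.7 → nearest is V4
(-5.1, 1) — d to each: V1:19.1, V2:15.4, V3:10.2, V4:11.4 → nearest is V3
(4.6, -8.1) — d to each: V1:18.5, V2:8.2, V3:13.2, V4:7.4 → nearest is V4
3 of the 6 points have V4 as nearest.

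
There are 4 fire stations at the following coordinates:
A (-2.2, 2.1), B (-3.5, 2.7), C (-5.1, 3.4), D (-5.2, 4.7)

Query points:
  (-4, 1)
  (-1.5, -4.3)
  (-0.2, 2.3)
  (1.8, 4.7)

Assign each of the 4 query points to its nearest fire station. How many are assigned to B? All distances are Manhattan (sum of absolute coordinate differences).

(-4, 1) — d to each: A:2.9, B:2.2, C:3.5, D:4.9 → nearest is B
(-1.5, -4.3) — d to each: A:7.1, B:9, C:11.3, D:12.7 → nearest is A
(-0.2, 2.3) — d to each: A:2.2, B:3.7, C:6, D:7.4 → nearest is A
(1.8, 4.7) — d to each: A:6.6, B:7.3, C:8.2, D:7 → nearest is A
1 of the 4 points has B as nearest.

1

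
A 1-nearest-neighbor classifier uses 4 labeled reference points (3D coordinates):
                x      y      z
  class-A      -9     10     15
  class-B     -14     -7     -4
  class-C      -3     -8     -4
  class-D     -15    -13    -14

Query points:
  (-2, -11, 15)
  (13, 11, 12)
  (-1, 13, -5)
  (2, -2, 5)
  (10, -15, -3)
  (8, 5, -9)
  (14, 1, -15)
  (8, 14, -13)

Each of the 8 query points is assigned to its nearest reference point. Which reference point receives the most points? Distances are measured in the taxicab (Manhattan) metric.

(-2, -11, 15) — d to each: class-A:28, class-B:35, class-C:23, class-D:44 → nearest is class-C
(13, 11, 12) — d to each: class-A:26, class-B:61, class-C:51, class-D:78 → nearest is class-A
(-1, 13, -5) — d to each: class-A:31, class-B:34, class-C:24, class-D:49 → nearest is class-C
(2, -2, 5) — d to each: class-A:33, class-B:30, class-C:20, class-D:47 → nearest is class-C
(10, -15, -3) — d to each: class-A:62, class-B:33, class-C:21, class-D:38 → nearest is class-C
(8, 5, -9) — d to each: class-A:46, class-B:39, class-C:29, class-D:46 → nearest is class-C
(14, 1, -15) — d to each: class-A:62, class-B:47, class-C:37, class-D:44 → nearest is class-C
(8, 14, -13) — d to each: class-A:49, class-B:52, class-C:42, class-D:51 → nearest is class-C
Tally — class-A:1, class-C:7. class-C captures the most (7).

class-C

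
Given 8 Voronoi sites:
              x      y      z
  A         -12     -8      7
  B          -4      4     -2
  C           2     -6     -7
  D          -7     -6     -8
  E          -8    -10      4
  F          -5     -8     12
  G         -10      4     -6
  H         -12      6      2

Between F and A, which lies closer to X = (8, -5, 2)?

F

Compare squared distances:
|XF|² = (8−(-5))² + (-5−(-8))² + (2−12)² = 169 + 9 + 100 = 278
|XA|² = (8−(-12))² + (-5−(-8))² + (2−7)² = 400 + 9 + 25 = 434
278 < 434, so F is closer.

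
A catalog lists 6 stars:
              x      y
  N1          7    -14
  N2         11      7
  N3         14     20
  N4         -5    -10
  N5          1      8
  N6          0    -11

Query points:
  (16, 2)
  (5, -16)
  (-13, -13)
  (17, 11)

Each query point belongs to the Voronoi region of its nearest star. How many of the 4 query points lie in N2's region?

(16, 2) — d² to each: N1:337, N2:50, N3:328, N4:585, N5:261, N6:425 → nearest is N2
(5, -16) — d² to each: N1:8, N2:565, N3:1377, N4:136, N5:592, N6:50 → nearest is N1
(-13, -13) — d² to each: N1:401, N2:976, N3:1818, N4:73, N5:637, N6:173 → nearest is N4
(17, 11) — d² to each: N1:725, N2:52, N3:90, N4:925, N5:265, N6:773 → nearest is N2
2 of the 4 points have N2 as nearest.

2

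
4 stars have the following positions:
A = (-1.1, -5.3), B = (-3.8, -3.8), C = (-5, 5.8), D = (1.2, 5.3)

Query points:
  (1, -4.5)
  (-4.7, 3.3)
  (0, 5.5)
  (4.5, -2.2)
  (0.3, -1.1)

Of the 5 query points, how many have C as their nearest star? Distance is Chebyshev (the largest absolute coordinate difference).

1

(1, -4.5) — d to each: A:2.1, B:4.8, C:10.3, D:9.8 → nearest is A
(-4.7, 3.3) — d to each: A:8.6, B:7.1, C:2.5, D:5.9 → nearest is C
(0, 5.5) — d to each: A:10.8, B:9.3, C:5, D:1.2 → nearest is D
(4.5, -2.2) — d to each: A:5.6, B:8.3, C:9.5, D:7.5 → nearest is A
(0.3, -1.1) — d to each: A:4.2, B:4.1, C:6.9, D:6.4 → nearest is B
1 of the 5 points has C as nearest.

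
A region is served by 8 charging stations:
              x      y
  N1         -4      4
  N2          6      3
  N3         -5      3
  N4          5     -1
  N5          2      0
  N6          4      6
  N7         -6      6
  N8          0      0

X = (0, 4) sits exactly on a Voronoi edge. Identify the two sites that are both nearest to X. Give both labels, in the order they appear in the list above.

N1 and N8

Squared distances from X to each site:
|XN1|² = (0−(-4))² + (4−4)² = 16 + 0 = 16
|XN2|² = (0−6)² + (4−3)² = 36 + 1 = 37
|XN3|² = (0−(-5))² + (4−3)² = 25 + 1 = 26
|XN4|² = (0−5)² + (4−(-1))² = 25 + 25 = 50
|XN5|² = (0−2)² + (4−0)² = 4 + 16 = 20
|XN6|² = (0−4)² + (4−6)² = 16 + 4 = 20
|XN7|² = (0−(-6))² + (4−6)² = 36 + 4 = 40
|XN8|² = (0−0)² + (4−0)² = 0 + 16 = 16
X is equidistant from N1 and N8 (both at squared distance 16), and every other site is strictly farther — so X lies on the N1–N8 Voronoi edge.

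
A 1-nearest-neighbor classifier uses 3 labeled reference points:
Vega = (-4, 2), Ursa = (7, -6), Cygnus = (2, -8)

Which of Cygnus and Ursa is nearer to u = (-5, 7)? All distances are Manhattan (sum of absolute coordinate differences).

d(u, Cygnus) = |-5−2| + |7−(-8)| = 7 + 15 = 22
d(u, Ursa) = |-5−7| + |7−(-6)| = 12 + 13 = 25
22 < 25, so Cygnus is closer.

Cygnus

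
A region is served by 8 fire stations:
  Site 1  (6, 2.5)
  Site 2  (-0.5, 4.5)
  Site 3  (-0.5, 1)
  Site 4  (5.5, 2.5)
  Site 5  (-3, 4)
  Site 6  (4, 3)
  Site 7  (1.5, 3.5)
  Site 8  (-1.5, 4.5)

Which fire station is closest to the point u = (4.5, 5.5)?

Since √ is increasing, it suffices to compare squared distances:
d²(u, Site 1) = 2.25 + 9 = 11.25
d²(u, Site 2) = 25 + 1 = 26
d²(u, Site 3) = 25 + 20.25 = 45.25
d²(u, Site 4) = 1 + 9 = 10
d²(u, Site 5) = 56.25 + 2.25 = 58.5
d²(u, Site 6) = 0.25 + 6.25 = 6.5
d²(u, Site 7) = 9 + 4 = 13
d²(u, Site 8) = 36 + 1 = 37
The smallest is to Site 6, so u lies in the Voronoi region of Site 6.

Site 6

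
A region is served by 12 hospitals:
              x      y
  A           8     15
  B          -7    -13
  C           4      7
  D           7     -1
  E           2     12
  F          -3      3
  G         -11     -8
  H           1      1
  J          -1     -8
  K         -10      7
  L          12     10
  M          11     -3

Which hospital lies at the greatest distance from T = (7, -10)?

A

Compare squared distances (the ordering matches that of the actual distances):
|TA|² = 1 + 625 = 626
|TB|² = 196 + 9 = 205
|TC|² = 9 + 289 = 298
|TD|² = 0 + 81 = 81
|TE|² = 25 + 484 = 509
|TF|² = 100 + 169 = 269
|TG|² = 324 + 4 = 328
|TH|² = 36 + 121 = 157
|TJ|² = 64 + 4 = 68
|TK|² = 289 + 289 = 578
|TL|² = 25 + 400 = 425
|TM|² = 16 + 49 = 65
The largest is to A.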